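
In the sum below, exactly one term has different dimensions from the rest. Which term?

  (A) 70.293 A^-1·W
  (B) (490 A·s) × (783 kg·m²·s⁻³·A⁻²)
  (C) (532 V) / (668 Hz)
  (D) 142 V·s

(A)

Expand each in SI base units:
  (A) W·A⁻¹ = J·s⁻¹·A⁻¹ = kg·m²·s⁻³·A⁻¹
  (B) [s·A] · [kg·m²·s⁻³·A⁻²] = kg·m²·s⁻²·A⁻¹
  (C) [kg·m²·s⁻³·A⁻¹] / [s⁻¹] = kg·m²·s⁻²·A⁻¹
  (D) V·s = J·C⁻¹·s = kg·m²·s⁻²·A⁻¹
All reduce to kg·m²·s⁻²·A⁻¹ except (A), which is kg·m²·s⁻³·A⁻¹.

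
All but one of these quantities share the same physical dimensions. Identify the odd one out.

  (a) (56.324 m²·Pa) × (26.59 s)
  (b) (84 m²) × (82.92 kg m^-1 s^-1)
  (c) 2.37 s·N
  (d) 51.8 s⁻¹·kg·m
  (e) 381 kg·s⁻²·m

Work out the base dimensions of each:
  (a) [kg·m·s⁻²] · [s] = kg·m·s⁻¹
  (b) [m²] · [kg·m⁻¹·s⁻¹] = kg·m·s⁻¹
  (c) N·s = kg·m·s⁻²·s = kg·m·s⁻¹
  (d) kg·m·s⁻¹
  (e) kg·m·s⁻²
All reduce to kg·m·s⁻¹ except (e), which is kg·m·s⁻².

(e)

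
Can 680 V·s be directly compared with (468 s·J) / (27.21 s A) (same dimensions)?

Reduce each to base SI dimensions:
  680 V·s:  V·s = J·C⁻¹·s = kg·m²·s⁻²·A⁻¹
  (468 s·J) / (27.21 s A):  [kg·m²·s⁻¹] / [s·A] = kg·m²·s⁻²·A⁻¹
Both are kg·m²·s⁻²·A⁻¹, so they have the same dimensions and can be added.

Yes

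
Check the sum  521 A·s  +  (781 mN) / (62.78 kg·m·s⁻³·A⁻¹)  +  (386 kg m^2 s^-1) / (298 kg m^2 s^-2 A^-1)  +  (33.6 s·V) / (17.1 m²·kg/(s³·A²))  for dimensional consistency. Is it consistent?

Dimensions:
  521 A·s:  A·s = s·A
  (781 mN) / (62.78 kg·m·s⁻³·A⁻¹):  [kg·m·s⁻²] / [kg·m·s⁻³·A⁻¹] = s·A
  (386 kg m^2 s^-1) / (298 kg m^2 s^-2 A^-1):  [kg·m²·s⁻¹] / [kg·m²·s⁻²·A⁻¹] = s·A
  (33.6 s·V) / (17.1 m²·kg/(s³·A²)):  [kg·m²·s⁻²·A⁻¹] / [kg·m²·s⁻³·A⁻²] = s·A
Every term reduces to s·A.

Yes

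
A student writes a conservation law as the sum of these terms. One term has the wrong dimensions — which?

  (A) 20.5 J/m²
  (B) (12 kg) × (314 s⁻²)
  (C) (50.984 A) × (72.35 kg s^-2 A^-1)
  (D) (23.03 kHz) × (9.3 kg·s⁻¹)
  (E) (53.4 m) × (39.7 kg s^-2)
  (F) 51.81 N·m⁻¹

Dimensions:
  (A) J·m⁻² = N·m·m⁻² = kg·s⁻²
  (B) [kg] · [s⁻²] = kg·s⁻²
  (C) [A] · [kg·s⁻²·A⁻¹] = kg·s⁻²
  (D) [s⁻¹] · [kg·s⁻¹] = kg·s⁻²
  (E) [m] · [kg·s⁻²] = kg·m·s⁻²
  (F) N·m⁻¹ = kg·m·s⁻²·m⁻¹ = kg·s⁻²
All reduce to kg·s⁻² except (E), which is kg·m·s⁻².

(E)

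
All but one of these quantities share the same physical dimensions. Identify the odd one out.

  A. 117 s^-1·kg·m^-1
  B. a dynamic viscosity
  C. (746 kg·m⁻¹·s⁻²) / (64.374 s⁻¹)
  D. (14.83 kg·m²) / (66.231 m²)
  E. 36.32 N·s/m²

D.

Reduce each to base SI dimensions:
  A. kg·m⁻¹·s⁻¹
  B. [dynamic viscosity] = kg·m⁻¹·s⁻¹
  C. [kg·m⁻¹·s⁻²] / [s⁻¹] = kg·m⁻¹·s⁻¹
  D. [kg·m²] / [m²] = kg
  E. N·s·m⁻² = kg·m·s⁻²·s·m⁻² = kg·m⁻¹·s⁻¹
All reduce to kg·m⁻¹·s⁻¹ except D., which is kg.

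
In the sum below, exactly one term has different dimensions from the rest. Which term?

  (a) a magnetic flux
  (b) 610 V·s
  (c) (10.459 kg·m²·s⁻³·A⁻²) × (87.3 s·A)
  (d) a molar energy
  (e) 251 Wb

(d)

Dimensions:
  (a) [magnetic flux] = kg·m²·s⁻²·A⁻¹
  (b) V·s = J·C⁻¹·s = kg·m²·s⁻²·A⁻¹
  (c) [kg·m²·s⁻³·A⁻²] · [s·A] = kg·m²·s⁻²·A⁻¹
  (d) [molar energy] = kg·m²·s⁻²·mol⁻¹
  (e) Wb = V·s = kg·m²·s⁻²·A⁻¹
All reduce to kg·m²·s⁻²·A⁻¹ except (d), which is kg·m²·s⁻²·mol⁻¹.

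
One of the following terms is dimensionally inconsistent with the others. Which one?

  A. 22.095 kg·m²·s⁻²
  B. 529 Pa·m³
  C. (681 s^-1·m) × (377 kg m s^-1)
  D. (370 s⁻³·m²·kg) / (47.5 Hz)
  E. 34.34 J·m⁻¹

E.

Dimensions:
  A. kg·m²·s⁻²
  B. Pa·m³ = N·m⁻²·m³ = kg·m²·s⁻²
  C. [m·s⁻¹] · [kg·m·s⁻¹] = kg·m²·s⁻²
  D. [kg·m²·s⁻³] / [s⁻¹] = kg·m²·s⁻²
  E. J·m⁻¹ = N·m·m⁻¹ = kg·m·s⁻²
All reduce to kg·m²·s⁻² except E., which is kg·m·s⁻².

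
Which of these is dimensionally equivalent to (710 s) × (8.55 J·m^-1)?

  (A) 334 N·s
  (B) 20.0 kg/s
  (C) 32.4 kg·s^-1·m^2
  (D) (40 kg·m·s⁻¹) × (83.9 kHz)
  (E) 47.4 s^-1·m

(A)

Reference: [s] · [kg·m·s⁻²] = kg·m·s⁻¹.
Each option:
  (A) N·s = kg·m·s⁻²·s = kg·m·s⁻¹  ← same
  (B) kg·s⁻¹
  (C) kg·m²·s⁻¹
  (D) [kg·m·s⁻¹] · [s⁻¹] = kg·m·s⁻²
  (E) m·s⁻¹
Only (A) matches kg·m·s⁻¹.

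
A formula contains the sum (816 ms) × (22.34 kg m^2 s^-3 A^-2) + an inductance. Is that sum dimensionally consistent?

Yes

Reduce each to base SI dimensions:
  (816 ms) × (22.34 kg m^2 s^-3 A^-2):  [s] · [kg·m²·s⁻³·A⁻²] = kg·m²·s⁻²·A⁻²
  an inductance:  [inductance] = kg·m²·s⁻²·A⁻²
Both are kg·m²·s⁻²·A⁻², so they have the same dimensions and can be added.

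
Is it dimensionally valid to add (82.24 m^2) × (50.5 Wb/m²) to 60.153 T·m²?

Dimensions:
  (82.24 m^2) × (50.5 Wb/m²):  [m²] · [kg·s⁻²·A⁻¹] = kg·m²·s⁻²·A⁻¹
  60.153 T·m²:  T·m² = Wb·m⁻²·m² = kg·m²·s⁻²·A⁻¹
Both are kg·m²·s⁻²·A⁻¹, so they have the same dimensions and can be added.

Yes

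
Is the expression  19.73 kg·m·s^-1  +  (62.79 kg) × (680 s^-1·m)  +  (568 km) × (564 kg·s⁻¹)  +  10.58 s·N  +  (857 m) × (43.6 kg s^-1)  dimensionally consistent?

Expand each in SI base units:
  19.73 kg·m·s^-1:  kg·m·s⁻¹
  (62.79 kg) × (680 s^-1·m):  [kg] · [m·s⁻¹] = kg·m·s⁻¹
  (568 km) × (564 kg·s⁻¹):  [m] · [kg·s⁻¹] = kg·m·s⁻¹
  10.58 s·N:  N·s = kg·m·s⁻²·s = kg·m·s⁻¹
  (857 m) × (43.6 kg s^-1):  [m] · [kg·s⁻¹] = kg·m·s⁻¹
Every term reduces to kg·m·s⁻¹.

Yes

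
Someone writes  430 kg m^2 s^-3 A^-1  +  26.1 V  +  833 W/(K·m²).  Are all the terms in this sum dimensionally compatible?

No

Dimensions:
  430 kg m^2 s^-3 A^-1:  kg·m²·s⁻³·A⁻¹
  26.1 V:  V = J·C⁻¹ = kg·m²·s⁻³·A⁻¹
  833 W/(K·m²):  W·m⁻²·K⁻¹ = J·s⁻¹·m⁻²·K⁻¹ = kg·s⁻³·K⁻¹
The terms do not share a single dimension (kg·m²·s⁻³·A⁻¹ vs kg·s⁻³·K⁻¹).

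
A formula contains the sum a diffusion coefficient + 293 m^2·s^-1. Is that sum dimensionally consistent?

Reduce each to base SI dimensions:
  a diffusion coefficient:  [diffusion coefficient] = m²·s⁻¹
  293 m^2·s^-1:  m²·s⁻¹
Both are m²·s⁻¹, so they have the same dimensions and can be added.

Yes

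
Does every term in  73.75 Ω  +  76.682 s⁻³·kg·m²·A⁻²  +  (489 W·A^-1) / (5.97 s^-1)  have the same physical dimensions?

No

In SI base units:
  73.75 Ω:  Ω = V·A⁻¹ = kg·m²·s⁻³·A⁻²
  76.682 s⁻³·kg·m²·A⁻²:  kg·m²·s⁻³·A⁻²
  (489 W·A^-1) / (5.97 s^-1):  [kg·m²·s⁻³·A⁻¹] / [s⁻¹] = kg·m²·s⁻²·A⁻¹
The terms do not share a single dimension (kg·m²·s⁻²·A⁻¹ vs kg·m²·s⁻³·A⁻²).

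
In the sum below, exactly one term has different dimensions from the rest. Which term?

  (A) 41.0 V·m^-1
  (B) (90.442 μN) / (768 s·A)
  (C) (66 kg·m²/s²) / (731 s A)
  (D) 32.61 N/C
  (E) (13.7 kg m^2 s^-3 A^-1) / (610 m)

In SI base units:
  (A) V·m⁻¹ = J·C⁻¹·m⁻¹ = kg·m·s⁻³·A⁻¹
  (B) [kg·m·s⁻²] / [s·A] = kg·m·s⁻³·A⁻¹
  (C) [kg·m²·s⁻²] / [s·A] = kg·m²·s⁻³·A⁻¹
  (D) N·C⁻¹ = kg·m·s⁻²·(s·A)⁻¹ = kg·m·s⁻³·A⁻¹
  (E) [kg·m²·s⁻³·A⁻¹] / [m] = kg·m·s⁻³·A⁻¹
All reduce to kg·m·s⁻³·A⁻¹ except (C), which is kg·m²·s⁻³·A⁻¹.

(C)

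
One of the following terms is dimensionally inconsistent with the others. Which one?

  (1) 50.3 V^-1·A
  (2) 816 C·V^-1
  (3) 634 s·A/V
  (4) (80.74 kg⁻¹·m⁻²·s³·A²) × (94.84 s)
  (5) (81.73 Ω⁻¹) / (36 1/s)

Work out the base dimensions of each:
  (1) A·V⁻¹ = A·(J·C⁻¹)⁻¹ = kg⁻¹·m⁻²·s³·A²
  (2) C·V⁻¹ = s·A·(J·C⁻¹)⁻¹ = kg⁻¹·m⁻²·s⁴·A²
  (3) A·s·V⁻¹ = A·s·(J·C⁻¹)⁻¹ = kg⁻¹·m⁻²·s⁴·A²
  (4) [kg⁻¹·m⁻²·s³·A²] · [s] = kg⁻¹·m⁻²·s⁴·A²
  (5) [kg⁻¹·m⁻²·s³·A²] / [s⁻¹] = kg⁻¹·m⁻²·s⁴·A²
All reduce to kg⁻¹·m⁻²·s⁴·A² except (1), which is kg⁻¹·m⁻²·s³·A².

(1)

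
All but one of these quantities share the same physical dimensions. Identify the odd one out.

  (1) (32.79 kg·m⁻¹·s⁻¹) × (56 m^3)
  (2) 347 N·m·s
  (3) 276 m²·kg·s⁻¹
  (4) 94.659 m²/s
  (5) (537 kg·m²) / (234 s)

(4)

Reduce each to base SI dimensions:
  (1) [kg·m⁻¹·s⁻¹] · [m³] = kg·m²·s⁻¹
  (2) N·m·s = kg·m·s⁻²·m·s = kg·m²·s⁻¹
  (3) kg·m²·s⁻¹
  (4) m²·s⁻¹
  (5) [kg·m²] / [s] = kg·m²·s⁻¹
All reduce to kg·m²·s⁻¹ except (4), which is m²·s⁻¹.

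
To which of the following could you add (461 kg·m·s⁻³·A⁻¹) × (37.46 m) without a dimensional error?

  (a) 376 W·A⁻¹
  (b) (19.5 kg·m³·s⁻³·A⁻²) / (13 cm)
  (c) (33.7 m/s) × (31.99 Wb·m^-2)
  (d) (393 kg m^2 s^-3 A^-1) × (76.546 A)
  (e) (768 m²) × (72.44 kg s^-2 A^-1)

Reference: [kg·m·s⁻³·A⁻¹] · [m] = kg·m²·s⁻³·A⁻¹.
Each option:
  (a) W·A⁻¹ = J·s⁻¹·A⁻¹ = kg·m²·s⁻³·A⁻¹  ← same
  (b) [kg·m³·s⁻³·A⁻²] / [m] = kg·m²·s⁻³·A⁻²
  (c) [m·s⁻¹] · [kg·s⁻²·A⁻¹] = kg·m·s⁻³·A⁻¹
  (d) [kg·m²·s⁻³·A⁻¹] · [A] = kg·m²·s⁻³
  (e) [m²] · [kg·s⁻²·A⁻¹] = kg·m²·s⁻²·A⁻¹
Only (a) matches kg·m²·s⁻³·A⁻¹.

(a)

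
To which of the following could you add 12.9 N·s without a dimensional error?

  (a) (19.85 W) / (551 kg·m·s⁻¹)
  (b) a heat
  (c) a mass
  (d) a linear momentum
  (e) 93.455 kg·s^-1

(d)

Reference: N·s = kg·m·s⁻²·s = kg·m·s⁻¹.
Each option:
  (a) [kg·m²·s⁻³] / [kg·m·s⁻¹] = m·s⁻²
  (b) [heat] = kg·m²·s⁻²
  (c) [mass] = kg
  (d) [linear momentum] = kg·m·s⁻¹  ← same
  (e) kg·s⁻¹
Only (d) matches kg·m·s⁻¹.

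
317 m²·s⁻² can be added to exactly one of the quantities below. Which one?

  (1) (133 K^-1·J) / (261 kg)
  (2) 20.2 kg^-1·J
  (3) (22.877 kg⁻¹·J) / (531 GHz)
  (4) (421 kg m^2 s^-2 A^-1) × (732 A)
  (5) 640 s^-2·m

(2)

Reference: m²·s⁻².
Each option:
  (1) [kg·m²·s⁻²·K⁻¹] / [kg] = m²·s⁻²·K⁻¹
  (2) J·kg⁻¹ = N·m·kg⁻¹ = m²·s⁻²  ← same
  (3) [m²·s⁻²] / [s⁻¹] = m²·s⁻¹
  (4) [kg·m²·s⁻²·A⁻¹] · [A] = kg·m²·s⁻²
  (5) m·s⁻²
Only (2) matches m²·s⁻².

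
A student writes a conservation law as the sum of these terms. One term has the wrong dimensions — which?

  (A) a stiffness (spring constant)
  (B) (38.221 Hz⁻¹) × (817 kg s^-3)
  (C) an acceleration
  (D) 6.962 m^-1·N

Reduce each to base SI dimensions:
  (A) [stiffness (spring constant)] = kg·s⁻²
  (B) [s] · [kg·s⁻³] = kg·s⁻²
  (C) [acceleration] = m·s⁻²
  (D) N·m⁻¹ = kg·m·s⁻²·m⁻¹ = kg·s⁻²
All reduce to kg·s⁻² except (C), which is m·s⁻².

(C)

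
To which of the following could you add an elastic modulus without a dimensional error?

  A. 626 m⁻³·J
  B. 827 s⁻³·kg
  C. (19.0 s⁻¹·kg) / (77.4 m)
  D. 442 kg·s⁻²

Reference: [elastic modulus] = kg·m⁻¹·s⁻².
Each option:
  A. J·m⁻³ = N·m·m⁻³ = kg·m⁻¹·s⁻²  ← same
  B. kg·s⁻³
  C. [kg·s⁻¹] / [m] = kg·m⁻¹·s⁻¹
  D. kg·s⁻²
Only A. matches kg·m⁻¹·s⁻².

A.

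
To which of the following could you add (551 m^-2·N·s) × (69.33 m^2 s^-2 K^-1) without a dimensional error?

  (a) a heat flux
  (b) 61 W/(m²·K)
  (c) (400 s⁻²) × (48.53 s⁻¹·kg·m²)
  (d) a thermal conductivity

(d)

Reference: [kg·m⁻¹·s⁻¹] · [m²·s⁻²·K⁻¹] = kg·m·s⁻³·K⁻¹.
Each option:
  (a) [heat flux] = kg·s⁻³
  (b) W·m⁻²·K⁻¹ = J·s⁻¹·m⁻²·K⁻¹ = kg·s⁻³·K⁻¹
  (c) [s⁻²] · [kg·m²·s⁻¹] = kg·m²·s⁻³
  (d) [thermal conductivity] = kg·m·s⁻³·K⁻¹  ← same
Only (d) matches kg·m·s⁻³·K⁻¹.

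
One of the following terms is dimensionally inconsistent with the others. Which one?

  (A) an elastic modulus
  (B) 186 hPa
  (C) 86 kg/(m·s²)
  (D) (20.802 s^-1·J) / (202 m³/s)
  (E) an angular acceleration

(E)

Expand each in SI base units:
  (A) [elastic modulus] = kg·m⁻¹·s⁻²
  (B) Pa = N·m⁻² = kg·m⁻¹·s⁻²
  (C) kg·m⁻¹·s⁻²
  (D) [kg·m²·s⁻³] / [m³·s⁻¹] = kg·m⁻¹·s⁻²
  (E) [angular acceleration] = s⁻²
All reduce to kg·m⁻¹·s⁻² except (E), which is s⁻².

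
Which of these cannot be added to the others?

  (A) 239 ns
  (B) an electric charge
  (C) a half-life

Dimensions:
  (A) s
  (B) [electric charge] = s·A
  (C) [half-life] = s
All reduce to s except (B), which is s·A.

(B)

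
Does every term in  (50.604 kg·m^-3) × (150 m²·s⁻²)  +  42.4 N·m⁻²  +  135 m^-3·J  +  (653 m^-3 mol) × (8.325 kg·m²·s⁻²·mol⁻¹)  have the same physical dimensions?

Yes

Dimensions:
  (50.604 kg·m^-3) × (150 m²·s⁻²):  [kg·m⁻³] · [m²·s⁻²] = kg·m⁻¹·s⁻²
  42.4 N·m⁻²:  N·m⁻² = kg·m·s⁻²·m⁻² = kg·m⁻¹·s⁻²
  135 m^-3·J:  J·m⁻³ = N·m·m⁻³ = kg·m⁻¹·s⁻²
  (653 m^-3 mol) × (8.325 kg·m²·s⁻²·mol⁻¹):  [m⁻³·mol] · [kg·m²·s⁻²·mol⁻¹] = kg·m⁻¹·s⁻²
Every term reduces to kg·m⁻¹·s⁻².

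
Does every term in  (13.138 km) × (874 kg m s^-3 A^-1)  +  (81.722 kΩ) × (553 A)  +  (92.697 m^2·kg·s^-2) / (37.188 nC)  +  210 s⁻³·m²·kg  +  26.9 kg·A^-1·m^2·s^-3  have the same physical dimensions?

In SI base units:
  (13.138 km) × (874 kg m s^-3 A^-1):  [m] · [kg·m·s⁻³·A⁻¹] = kg·m²·s⁻³·A⁻¹
  (81.722 kΩ) × (553 A):  [kg·m²·s⁻³·A⁻²] · [A] = kg·m²·s⁻³·A⁻¹
  (92.697 m^2·kg·s^-2) / (37.188 nC):  [kg·m²·s⁻²] / [s·A] = kg·m²·s⁻³·A⁻¹
  210 s⁻³·m²·kg:  kg·m²·s⁻³
  26.9 kg·A^-1·m^2·s^-3:  kg·m²·s⁻³·A⁻¹
The terms do not share a single dimension (kg·m²·s⁻³ vs kg·m²·s⁻³·A⁻¹).

No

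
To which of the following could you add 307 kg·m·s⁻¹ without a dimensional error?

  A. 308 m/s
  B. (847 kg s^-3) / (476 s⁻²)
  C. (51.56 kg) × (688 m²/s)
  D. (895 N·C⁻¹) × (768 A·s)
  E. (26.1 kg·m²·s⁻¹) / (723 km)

E.

Reference: kg·m·s⁻¹.
Each option:
  A. m·s⁻¹
  B. [kg·s⁻³] / [s⁻²] = kg·s⁻¹
  C. [kg] · [m²·s⁻¹] = kg·m²·s⁻¹
  D. [kg·m·s⁻³·A⁻¹] · [s·A] = kg·m·s⁻²
  E. [kg·m²·s⁻¹] / [m] = kg·m·s⁻¹  ← same
Only E. matches kg·m·s⁻¹.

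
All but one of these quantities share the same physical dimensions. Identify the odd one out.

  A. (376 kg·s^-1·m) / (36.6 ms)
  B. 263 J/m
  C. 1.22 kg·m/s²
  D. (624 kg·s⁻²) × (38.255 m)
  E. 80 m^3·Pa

E.

Work out the base dimensions of each:
  A. [kg·m·s⁻¹] / [s] = kg·m·s⁻²
  B. J·m⁻¹ = N·m·m⁻¹ = kg·m·s⁻²
  C. kg·m·s⁻²
  D. [kg·s⁻²] · [m] = kg·m·s⁻²
  E. Pa·m³ = N·m⁻²·m³ = kg·m²·s⁻²
All reduce to kg·m·s⁻² except E., which is kg·m²·s⁻².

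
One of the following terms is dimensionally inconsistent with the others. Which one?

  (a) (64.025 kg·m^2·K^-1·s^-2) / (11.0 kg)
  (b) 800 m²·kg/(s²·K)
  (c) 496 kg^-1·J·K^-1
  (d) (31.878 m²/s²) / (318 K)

(b)

Expand each in SI base units:
  (a) [kg·m²·s⁻²·K⁻¹] / [kg] = m²·s⁻²·K⁻¹
  (b) kg·m²·s⁻²·K⁻¹
  (c) J·kg⁻¹·K⁻¹ = N·m·kg⁻¹·K⁻¹ = m²·s⁻²·K⁻¹
  (d) [m²·s⁻²] / [K] = m²·s⁻²·K⁻¹
All reduce to m²·s⁻²·K⁻¹ except (b), which is kg·m²·s⁻²·K⁻¹.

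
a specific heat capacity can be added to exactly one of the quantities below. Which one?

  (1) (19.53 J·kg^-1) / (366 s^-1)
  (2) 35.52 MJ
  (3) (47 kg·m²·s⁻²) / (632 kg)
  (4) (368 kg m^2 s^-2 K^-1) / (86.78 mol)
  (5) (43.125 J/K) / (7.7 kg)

(5)

Reference: [specific heat capacity] = m²·s⁻²·K⁻¹.
Each option:
  (1) [m²·s⁻²] / [s⁻¹] = m²·s⁻¹
  (2) J = N·m = kg·m²·s⁻²
  (3) [kg·m²·s⁻²] / [kg] = m²·s⁻²
  (4) [kg·m²·s⁻²·K⁻¹] / [mol] = kg·m²·s⁻²·K⁻¹·mol⁻¹
  (5) [kg·m²·s⁻²·K⁻¹] / [kg] = m²·s⁻²·K⁻¹  ← same
Only (5) matches m²·s⁻²·K⁻¹.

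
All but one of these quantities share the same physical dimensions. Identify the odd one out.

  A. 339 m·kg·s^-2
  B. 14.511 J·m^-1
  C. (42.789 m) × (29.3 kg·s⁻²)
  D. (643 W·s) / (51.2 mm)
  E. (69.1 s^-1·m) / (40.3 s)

Expand each in SI base units:
  A. kg·m·s⁻²
  B. J·m⁻¹ = N·m·m⁻¹ = kg·m·s⁻²
  C. [m] · [kg·s⁻²] = kg·m·s⁻²
  D. [kg·m²·s⁻²] / [m] = kg·m·s⁻²
  E. [m·s⁻¹] / [s] = m·s⁻²
All reduce to kg·m·s⁻² except E., which is m·s⁻².

E.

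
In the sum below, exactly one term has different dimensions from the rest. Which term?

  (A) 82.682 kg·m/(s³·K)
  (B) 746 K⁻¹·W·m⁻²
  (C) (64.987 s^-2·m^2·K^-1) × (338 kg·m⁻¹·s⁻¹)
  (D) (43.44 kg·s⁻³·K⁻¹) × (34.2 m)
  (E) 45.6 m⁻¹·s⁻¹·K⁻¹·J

In SI base units:
  (A) kg·m·s⁻³·K⁻¹
  (B) W·m⁻²·K⁻¹ = J·s⁻¹·m⁻²·K⁻¹ = kg·s⁻³·K⁻¹
  (C) [m²·s⁻²·K⁻¹] · [kg·m⁻¹·s⁻¹] = kg·m·s⁻³·K⁻¹
  (D) [kg·s⁻³·K⁻¹] · [m] = kg·m·s⁻³·K⁻¹
  (E) J·s⁻¹·m⁻¹·K⁻¹ = N·m·s⁻¹·m⁻¹·K⁻¹ = kg·m·s⁻³·K⁻¹
All reduce to kg·m·s⁻³·K⁻¹ except (B), which is kg·s⁻³·K⁻¹.

(B)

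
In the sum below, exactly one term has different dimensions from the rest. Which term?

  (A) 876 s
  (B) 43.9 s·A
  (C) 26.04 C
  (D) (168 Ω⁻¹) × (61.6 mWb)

(A)

In SI base units:
  (A) s
  (B) A·s = s·A
  (C) C = s·A
  (D) [kg⁻¹·m⁻²·s³·A²] · [kg·m²·s⁻²·A⁻¹] = s·A
All reduce to s·A except (A), which is s.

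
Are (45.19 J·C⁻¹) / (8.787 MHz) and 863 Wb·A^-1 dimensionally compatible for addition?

No

In SI base units:
  (45.19 J·C⁻¹) / (8.787 MHz):  [kg·m²·s⁻³·A⁻¹] / [s⁻¹] = kg·m²·s⁻²·A⁻¹
  863 Wb·A^-1:  Wb·A⁻¹ = V·s·A⁻¹ = kg·m²·s⁻²·A⁻²
kg·m²·s⁻²·A⁻¹ ≠ kg·m²·s⁻²·A⁻², so they cannot be added.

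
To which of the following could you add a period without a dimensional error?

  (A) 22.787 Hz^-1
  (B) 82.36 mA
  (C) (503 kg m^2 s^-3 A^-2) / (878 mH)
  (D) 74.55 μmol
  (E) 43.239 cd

Reference: [period] = s.
Each option:
  (A) Hz⁻¹ = (s⁻¹)⁻¹ = s  ← same
  (B) A
  (C) [kg·m²·s⁻³·A⁻²] / [kg·m²·s⁻²·A⁻²] = s⁻¹
  (D) mol
  (E) cd
Only (A) matches s.

(A)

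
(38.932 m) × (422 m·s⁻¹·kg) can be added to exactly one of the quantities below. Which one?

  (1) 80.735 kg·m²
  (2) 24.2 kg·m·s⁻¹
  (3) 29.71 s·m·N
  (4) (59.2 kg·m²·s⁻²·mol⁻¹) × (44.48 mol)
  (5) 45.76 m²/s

(3)

Reference: [m] · [kg·m·s⁻¹] = kg·m²·s⁻¹.
Each option:
  (1) kg·m²
  (2) kg·m·s⁻¹
  (3) N·m·s = kg·m·s⁻²·m·s = kg·m²·s⁻¹  ← same
  (4) [kg·m²·s⁻²·mol⁻¹] · [mol] = kg·m²·s⁻²
  (5) m²·s⁻¹
Only (3) matches kg·m²·s⁻¹.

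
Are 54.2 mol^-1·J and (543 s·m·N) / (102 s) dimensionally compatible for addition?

Reduce each to base SI dimensions:
  54.2 mol^-1·J:  J·mol⁻¹ = N·m·mol⁻¹ = kg·m²·s⁻²·mol⁻¹
  (543 s·m·N) / (102 s):  [kg·m²·s⁻¹] / [s] = kg·m²·s⁻²
kg·m²·s⁻²·mol⁻¹ ≠ kg·m²·s⁻², so they cannot be added.

No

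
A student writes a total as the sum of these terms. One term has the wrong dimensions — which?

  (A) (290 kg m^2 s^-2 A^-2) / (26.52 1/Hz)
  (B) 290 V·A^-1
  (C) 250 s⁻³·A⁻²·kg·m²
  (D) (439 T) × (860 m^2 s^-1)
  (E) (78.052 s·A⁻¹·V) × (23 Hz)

Work out the base dimensions of each:
  (A) [kg·m²·s⁻²·A⁻²] / [s] = kg·m²·s⁻³·A⁻²
  (B) V·A⁻¹ = J·C⁻¹·A⁻¹ = kg·m²·s⁻³·A⁻²
  (C) kg·m²·s⁻³·A⁻²
  (D) [kg·s⁻²·A⁻¹] · [m²·s⁻¹] = kg·m²·s⁻³·A⁻¹
  (E) [kg·m²·s⁻²·A⁻²] · [s⁻¹] = kg·m²·s⁻³·A⁻²
All reduce to kg·m²·s⁻³·A⁻² except (D), which is kg·m²·s⁻³·A⁻¹.

(D)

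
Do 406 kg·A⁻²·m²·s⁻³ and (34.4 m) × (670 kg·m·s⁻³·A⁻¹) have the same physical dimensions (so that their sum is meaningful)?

Reduce each to base SI dimensions:
  406 kg·A⁻²·m²·s⁻³:  kg·m²·s⁻³·A⁻²
  (34.4 m) × (670 kg·m·s⁻³·A⁻¹):  [m] · [kg·m·s⁻³·A⁻¹] = kg·m²·s⁻³·A⁻¹
kg·m²·s⁻³·A⁻² ≠ kg·m²·s⁻³·A⁻¹, so they cannot be added.

No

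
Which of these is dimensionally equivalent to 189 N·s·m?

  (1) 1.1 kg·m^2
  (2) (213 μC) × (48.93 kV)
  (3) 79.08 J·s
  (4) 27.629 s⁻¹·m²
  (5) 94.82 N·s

Reference: N·m·s = kg·m·s⁻²·m·s = kg·m²·s⁻¹.
Each option:
  (1) kg·m²
  (2) [s·A] · [kg·m²·s⁻³·A⁻¹] = kg·m²·s⁻²
  (3) J·s = N·m·s = kg·m²·s⁻¹  ← same
  (4) m²·s⁻¹
  (5) N·s = kg·m·s⁻²·s = kg·m·s⁻¹
Only (3) matches kg·m²·s⁻¹.

(3)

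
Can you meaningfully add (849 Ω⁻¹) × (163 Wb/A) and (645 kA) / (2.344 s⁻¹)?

Expand each in SI base units:
  (849 Ω⁻¹) × (163 Wb/A):  [kg⁻¹·m⁻²·s³·A²] · [kg·m²·s⁻²·A⁻²] = s
  (645 kA) / (2.344 s⁻¹):  [A] / [s⁻¹] = s·A
s ≠ s·A, so they cannot be added.

No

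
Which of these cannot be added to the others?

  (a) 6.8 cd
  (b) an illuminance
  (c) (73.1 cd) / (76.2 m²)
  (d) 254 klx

(a)

Work out the base dimensions of each:
  (a) cd
  (b) [illuminance] = m⁻²·cd
  (c) [cd] / [m²] = m⁻²·cd
  (d) lx = lm·m⁻² = m⁻²·cd
All reduce to m⁻²·cd except (a), which is cd.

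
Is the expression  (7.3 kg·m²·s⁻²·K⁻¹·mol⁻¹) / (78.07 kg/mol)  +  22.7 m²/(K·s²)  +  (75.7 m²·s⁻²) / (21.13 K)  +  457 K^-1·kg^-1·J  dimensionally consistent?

Dimensions:
  (7.3 kg·m²·s⁻²·K⁻¹·mol⁻¹) / (78.07 kg/mol):  [kg·m²·s⁻²·K⁻¹·mol⁻¹] / [kg·mol⁻¹] = m²·s⁻²·K⁻¹
  22.7 m²/(K·s²):  m²·s⁻²·K⁻¹
  (75.7 m²·s⁻²) / (21.13 K):  [m²·s⁻²] / [K] = m²·s⁻²·K⁻¹
  457 K^-1·kg^-1·J:  J·kg⁻¹·K⁻¹ = N·m·kg⁻¹·K⁻¹ = m²·s⁻²·K⁻¹
Every term reduces to m²·s⁻²·K⁻¹.

Yes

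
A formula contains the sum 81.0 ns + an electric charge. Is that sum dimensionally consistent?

No

In SI base units:
  81.0 ns:  s
  an electric charge:  [electric charge] = s·A
s ≠ s·A, so they cannot be added.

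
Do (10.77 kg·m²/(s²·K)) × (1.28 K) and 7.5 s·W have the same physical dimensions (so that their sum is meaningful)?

In SI base units:
  (10.77 kg·m²/(s²·K)) × (1.28 K):  [kg·m²·s⁻²·K⁻¹] · [K] = kg·m²·s⁻²
  7.5 s·W:  W·s = J·s⁻¹·s = kg·m²·s⁻²
Both are kg·m²·s⁻², so they have the same dimensions and can be added.

Yes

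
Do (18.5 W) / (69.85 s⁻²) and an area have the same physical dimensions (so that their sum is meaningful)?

Work out the base dimensions of each:
  (18.5 W) / (69.85 s⁻²):  [kg·m²·s⁻³] / [s⁻²] = kg·m²·s⁻¹
  an area:  [area] = m²
kg·m²·s⁻¹ ≠ m², so they cannot be added.

No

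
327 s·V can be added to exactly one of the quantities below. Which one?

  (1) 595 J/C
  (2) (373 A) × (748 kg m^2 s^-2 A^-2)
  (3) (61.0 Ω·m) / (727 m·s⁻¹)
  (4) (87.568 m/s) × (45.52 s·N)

Reference: V·s = J·C⁻¹·s = kg·m²·s⁻²·A⁻¹.
Each option:
  (1) J·C⁻¹ = N·m·(s·A)⁻¹ = kg·m²·s⁻³·A⁻¹
  (2) [A] · [kg·m²·s⁻²·A⁻²] = kg·m²·s⁻²·A⁻¹  ← same
  (3) [kg·m³·s⁻³·A⁻²] / [m·s⁻¹] = kg·m²·s⁻²·A⁻²
  (4) [m·s⁻¹] · [kg·m·s⁻¹] = kg·m²·s⁻²
Only (2) matches kg·m²·s⁻²·A⁻¹.

(2)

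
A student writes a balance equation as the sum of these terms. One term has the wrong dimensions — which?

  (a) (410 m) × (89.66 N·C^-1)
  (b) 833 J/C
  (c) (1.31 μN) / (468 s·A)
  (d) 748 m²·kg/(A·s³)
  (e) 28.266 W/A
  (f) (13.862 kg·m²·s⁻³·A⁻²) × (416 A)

(c)

In SI base units:
  (a) [m] · [kg·m·s⁻³·A⁻¹] = kg·m²·s⁻³·A⁻¹
  (b) J·C⁻¹ = N·m·(s·A)⁻¹ = kg·m²·s⁻³·A⁻¹
  (c) [kg·m·s⁻²] / [s·A] = kg·m·s⁻³·A⁻¹
  (d) kg·m²·s⁻³·A⁻¹
  (e) W·A⁻¹ = J·s⁻¹·A⁻¹ = kg·m²·s⁻³·A⁻¹
  (f) [kg·m²·s⁻³·A⁻²] · [A] = kg·m²·s⁻³·A⁻¹
All reduce to kg·m²·s⁻³·A⁻¹ except (c), which is kg·m·s⁻³·A⁻¹.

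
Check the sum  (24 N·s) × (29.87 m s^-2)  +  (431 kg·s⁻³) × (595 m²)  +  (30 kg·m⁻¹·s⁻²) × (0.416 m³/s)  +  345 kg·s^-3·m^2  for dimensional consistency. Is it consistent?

In SI base units:
  (24 N·s) × (29.87 m s^-2):  [kg·m·s⁻¹] · [m·s⁻²] = kg·m²·s⁻³
  (431 kg·s⁻³) × (595 m²):  [kg·s⁻³] · [m²] = kg·m²·s⁻³
  (30 kg·m⁻¹·s⁻²) × (0.416 m³/s):  [kg·m⁻¹·s⁻²] · [m³·s⁻¹] = kg·m²·s⁻³
  345 kg·s^-3·m^2:  kg·m²·s⁻³
Every term reduces to kg·m²·s⁻³.

Yes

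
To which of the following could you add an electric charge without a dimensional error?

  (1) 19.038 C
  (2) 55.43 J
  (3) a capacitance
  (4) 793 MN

(1)

Reference: [electric charge] = s·A.
Each option:
  (1) C = s·A  ← same
  (2) J = N·m = kg·m²·s⁻²
  (3) [capacitance] = kg⁻¹·m⁻²·s⁴·A²
  (4) N = kg·m·s⁻²
Only (1) matches s·A.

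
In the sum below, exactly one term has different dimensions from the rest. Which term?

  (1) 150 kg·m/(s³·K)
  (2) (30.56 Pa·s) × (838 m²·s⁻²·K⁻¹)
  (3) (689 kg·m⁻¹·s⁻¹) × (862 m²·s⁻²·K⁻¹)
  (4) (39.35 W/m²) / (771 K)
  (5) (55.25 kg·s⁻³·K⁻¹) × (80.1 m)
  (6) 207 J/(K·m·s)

Work out the base dimensions of each:
  (1) kg·m·s⁻³·K⁻¹
  (2) [kg·m⁻¹·s⁻¹] · [m²·s⁻²·K⁻¹] = kg·m·s⁻³·K⁻¹
  (3) [kg·m⁻¹·s⁻¹] · [m²·s⁻²·K⁻¹] = kg·m·s⁻³·K⁻¹
  (4) [kg·s⁻³] / [K] = kg·s⁻³·K⁻¹
  (5) [kg·s⁻³·K⁻¹] · [m] = kg·m·s⁻³·K⁻¹
  (6) J·s⁻¹·m⁻¹·K⁻¹ = N·m·s⁻¹·m⁻¹·K⁻¹ = kg·m·s⁻³·K⁻¹
All reduce to kg·m·s⁻³·K⁻¹ except (4), which is kg·s⁻³·K⁻¹.

(4)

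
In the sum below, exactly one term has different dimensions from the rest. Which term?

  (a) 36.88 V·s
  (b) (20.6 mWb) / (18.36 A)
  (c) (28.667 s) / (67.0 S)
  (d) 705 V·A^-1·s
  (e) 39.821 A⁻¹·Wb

Dimensions:
  (a) V·s = J·C⁻¹·s = kg·m²·s⁻²·A⁻¹
  (b) [kg·m²·s⁻²·A⁻¹] / [A] = kg·m²·s⁻²·A⁻²
  (c) [s] / [kg⁻¹·m⁻²·s³·A²] = kg·m²·s⁻²·A⁻²
  (d) V·s·A⁻¹ = J·C⁻¹·s·A⁻¹ = kg·m²·s⁻²·A⁻²
  (e) Wb·A⁻¹ = V·s·A⁻¹ = kg·m²·s⁻²·A⁻²
All reduce to kg·m²·s⁻²·A⁻² except (a), which is kg·m²·s⁻²·A⁻¹.

(a)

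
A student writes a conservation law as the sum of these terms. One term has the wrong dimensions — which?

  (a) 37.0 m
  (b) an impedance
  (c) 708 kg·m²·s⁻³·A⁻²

Dimensions:
  (a) m
  (b) [impedance] = kg·m²·s⁻³·A⁻²
  (c) kg·m²·s⁻³·A⁻²
All reduce to kg·m²·s⁻³·A⁻² except (a), which is m.

(a)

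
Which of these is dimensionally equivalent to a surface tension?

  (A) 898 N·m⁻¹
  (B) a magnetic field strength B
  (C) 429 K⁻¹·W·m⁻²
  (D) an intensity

(A)

Reference: [surface tension] = kg·s⁻².
Each option:
  (A) N·m⁻¹ = kg·m·s⁻²·m⁻¹ = kg·s⁻²  ← same
  (B) [magnetic field strength B] = kg·s⁻²·A⁻¹
  (C) W·m⁻²·K⁻¹ = J·s⁻¹·m⁻²·K⁻¹ = kg·s⁻³·K⁻¹
  (D) [intensity] = kg·s⁻³
Only (A) matches kg·s⁻².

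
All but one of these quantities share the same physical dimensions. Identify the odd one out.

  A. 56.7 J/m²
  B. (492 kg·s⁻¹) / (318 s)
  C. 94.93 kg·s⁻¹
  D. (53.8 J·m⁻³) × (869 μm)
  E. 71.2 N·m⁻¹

Work out the base dimensions of each:
  A. J·m⁻² = N·m·m⁻² = kg·s⁻²
  B. [kg·s⁻¹] / [s] = kg·s⁻²
  C. kg·s⁻¹
  D. [kg·m⁻¹·s⁻²] · [m] = kg·s⁻²
  E. N·m⁻¹ = kg·m·s⁻²·m⁻¹ = kg·s⁻²
All reduce to kg·s⁻² except C., which is kg·s⁻¹.

C.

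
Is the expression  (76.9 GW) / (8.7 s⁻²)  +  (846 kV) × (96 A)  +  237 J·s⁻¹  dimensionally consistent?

Expand each in SI base units:
  (76.9 GW) / (8.7 s⁻²):  [kg·m²·s⁻³] / [s⁻²] = kg·m²·s⁻¹
  (846 kV) × (96 A):  [kg·m²·s⁻³·A⁻¹] · [A] = kg·m²·s⁻³
  237 J·s⁻¹:  J·s⁻¹ = N·m·s⁻¹ = kg·m²·s⁻³
The terms do not share a single dimension (kg·m²·s⁻³ vs kg·m²·s⁻¹).

No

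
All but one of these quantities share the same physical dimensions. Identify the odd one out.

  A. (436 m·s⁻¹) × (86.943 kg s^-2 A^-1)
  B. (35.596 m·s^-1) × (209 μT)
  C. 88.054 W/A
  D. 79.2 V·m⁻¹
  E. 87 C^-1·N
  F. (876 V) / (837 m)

Dimensions:
  A. [m·s⁻¹] · [kg·s⁻²·A⁻¹] = kg·m·s⁻³·A⁻¹
  B. [m·s⁻¹] · [kg·s⁻²·A⁻¹] = kg·m·s⁻³·A⁻¹
  C. W·A⁻¹ = J·s⁻¹·A⁻¹ = kg·m²·s⁻³·A⁻¹
  D. V·m⁻¹ = J·C⁻¹·m⁻¹ = kg·m·s⁻³·A⁻¹
  E. N·C⁻¹ = kg·m·s⁻²·(s·A)⁻¹ = kg·m·s⁻³·A⁻¹
  F. [kg·m²·s⁻³·A⁻¹] / [m] = kg·m·s⁻³·A⁻¹
All reduce to kg·m·s⁻³·A⁻¹ except C., which is kg·m²·s⁻³·A⁻¹.

C.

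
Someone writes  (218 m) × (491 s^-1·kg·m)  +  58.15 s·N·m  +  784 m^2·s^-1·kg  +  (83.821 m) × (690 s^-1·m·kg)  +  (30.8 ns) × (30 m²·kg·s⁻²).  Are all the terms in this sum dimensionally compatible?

Yes

Work out the base dimensions of each:
  (218 m) × (491 s^-1·kg·m):  [m] · [kg·m·s⁻¹] = kg·m²·s⁻¹
  58.15 s·N·m:  N·m·s = kg·m·s⁻²·m·s = kg·m²·s⁻¹
  784 m^2·s^-1·kg:  kg·m²·s⁻¹
  (83.821 m) × (690 s^-1·m·kg):  [m] · [kg·m·s⁻¹] = kg·m²·s⁻¹
  (30.8 ns) × (30 m²·kg·s⁻²):  [s] · [kg·m²·s⁻²] = kg·m²·s⁻¹
Every term reduces to kg·m²·s⁻¹.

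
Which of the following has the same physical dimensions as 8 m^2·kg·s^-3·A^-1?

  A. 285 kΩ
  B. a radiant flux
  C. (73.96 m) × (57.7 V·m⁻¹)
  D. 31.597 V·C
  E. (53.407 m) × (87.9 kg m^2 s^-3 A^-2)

Reference: kg·m²·s⁻³·A⁻¹.
Each option:
  A. Ω = V·A⁻¹ = kg·m²·s⁻³·A⁻²
  B. [radiant flux] = kg·m²·s⁻³
  C. [m] · [kg·m·s⁻³·A⁻¹] = kg·m²·s⁻³·A⁻¹  ← same
  D. C·V = s·A·J·C⁻¹ = kg·m²·s⁻²
  E. [m] · [kg·m²·s⁻³·A⁻²] = kg·m³·s⁻³·A⁻²
Only C. matches kg·m²·s⁻³·A⁻¹.

C.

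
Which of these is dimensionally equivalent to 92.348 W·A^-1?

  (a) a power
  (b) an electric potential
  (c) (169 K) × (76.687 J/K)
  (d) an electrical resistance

(b)

Reference: W·A⁻¹ = J·s⁻¹·A⁻¹ = kg·m²·s⁻³·A⁻¹.
Each option:
  (a) [power] = kg·m²·s⁻³
  (b) [electric potential] = kg·m²·s⁻³·A⁻¹  ← same
  (c) [K] · [kg·m²·s⁻²·K⁻¹] = kg·m²·s⁻²
  (d) [electrical resistance] = kg·m²·s⁻³·A⁻²
Only (b) matches kg·m²·s⁻³·A⁻¹.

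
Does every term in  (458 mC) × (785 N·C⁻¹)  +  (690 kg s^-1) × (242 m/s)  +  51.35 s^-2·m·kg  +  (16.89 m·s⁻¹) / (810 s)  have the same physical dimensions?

No

In SI base units:
  (458 mC) × (785 N·C⁻¹):  [s·A] · [kg·m·s⁻³·A⁻¹] = kg·m·s⁻²
  (690 kg s^-1) × (242 m/s):  [kg·s⁻¹] · [m·s⁻¹] = kg·m·s⁻²
  51.35 s^-2·m·kg:  kg·m·s⁻²
  (16.89 m·s⁻¹) / (810 s):  [m·s⁻¹] / [s] = m·s⁻²
The terms do not share a single dimension (kg·m·s⁻² vs m·s⁻²).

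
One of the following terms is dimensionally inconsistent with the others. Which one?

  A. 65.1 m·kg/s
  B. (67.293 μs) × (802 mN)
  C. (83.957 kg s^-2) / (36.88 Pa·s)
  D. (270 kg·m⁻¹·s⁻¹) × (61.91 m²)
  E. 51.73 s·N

C.

Expand each in SI base units:
  A. kg·m·s⁻¹
  B. [s] · [kg·m·s⁻²] = kg·m·s⁻¹
  C. [kg·s⁻²] / [kg·m⁻¹·s⁻¹] = m·s⁻¹
  D. [kg·m⁻¹·s⁻¹] · [m²] = kg·m·s⁻¹
  E. N·s = kg·m·s⁻²·s = kg·m·s⁻¹
All reduce to kg·m·s⁻¹ except C., which is m·s⁻¹.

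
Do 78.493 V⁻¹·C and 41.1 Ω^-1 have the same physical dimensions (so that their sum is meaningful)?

Expand each in SI base units:
  78.493 V⁻¹·C:  C·V⁻¹ = s·A·(J·C⁻¹)⁻¹ = kg⁻¹·m⁻²·s⁴·A²
  41.1 Ω^-1:  Ω⁻¹ = (V·A⁻¹)⁻¹ = kg⁻¹·m⁻²·s³·A²
kg⁻¹·m⁻²·s⁴·A² ≠ kg⁻¹·m⁻²·s³·A², so they cannot be added.

No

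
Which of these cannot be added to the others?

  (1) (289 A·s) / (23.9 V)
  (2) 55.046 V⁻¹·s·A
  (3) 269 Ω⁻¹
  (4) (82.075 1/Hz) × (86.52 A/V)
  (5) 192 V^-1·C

Dimensions:
  (1) [s·A] / [kg·m²·s⁻³·A⁻¹] = kg⁻¹·m⁻²·s⁴·A²
  (2) A·s·V⁻¹ = A·s·(J·C⁻¹)⁻¹ = kg⁻¹·m⁻²·s⁴·A²
  (3) Ω⁻¹ = (V·A⁻¹)⁻¹ = kg⁻¹·m⁻²·s³·A²
  (4) [s] · [kg⁻¹·m⁻²·s³·A²] = kg⁻¹·m⁻²·s⁴·A²
  (5) C·V⁻¹ = s·A·(J·C⁻¹)⁻¹ = kg⁻¹·m⁻²·s⁴·A²
All reduce to kg⁻¹·m⁻²·s⁴·A² except (3), which is kg⁻¹·m⁻²·s³·A².

(3)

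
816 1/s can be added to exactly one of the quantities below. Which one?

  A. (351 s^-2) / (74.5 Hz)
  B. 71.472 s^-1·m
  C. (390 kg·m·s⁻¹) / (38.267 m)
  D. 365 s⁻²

A.

Reference: s⁻¹.
Each option:
  A. [s⁻²] / [s⁻¹] = s⁻¹  ← same
  B. m·s⁻¹
  C. [kg·m·s⁻¹] / [m] = kg·s⁻¹
  D. s⁻²
Only A. matches s⁻¹.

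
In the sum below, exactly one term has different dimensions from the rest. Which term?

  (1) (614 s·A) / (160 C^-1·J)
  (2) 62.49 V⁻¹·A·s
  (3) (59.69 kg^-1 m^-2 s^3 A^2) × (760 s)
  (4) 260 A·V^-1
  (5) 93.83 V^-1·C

Expand each in SI base units:
  (1) [s·A] / [kg·m²·s⁻³·A⁻¹] = kg⁻¹·m⁻²·s⁴·A²
  (2) A·s·V⁻¹ = A·s·(J·C⁻¹)⁻¹ = kg⁻¹·m⁻²·s⁴·A²
  (3) [kg⁻¹·m⁻²·s³·A²] · [s] = kg⁻¹·m⁻²·s⁴·A²
  (4) A·V⁻¹ = A·(J·C⁻¹)⁻¹ = kg⁻¹·m⁻²·s³·A²
  (5) C·V⁻¹ = s·A·(J·C⁻¹)⁻¹ = kg⁻¹·m⁻²·s⁴·A²
All reduce to kg⁻¹·m⁻²·s⁴·A² except (4), which is kg⁻¹·m⁻²·s³·A².

(4)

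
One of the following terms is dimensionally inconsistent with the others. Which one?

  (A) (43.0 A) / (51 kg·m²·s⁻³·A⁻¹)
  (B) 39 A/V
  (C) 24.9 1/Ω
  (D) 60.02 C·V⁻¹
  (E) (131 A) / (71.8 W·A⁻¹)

In SI base units:
  (A) [A] / [kg·m²·s⁻³·A⁻¹] = kg⁻¹·m⁻²·s³·A²
  (B) A·V⁻¹ = A·(J·C⁻¹)⁻¹ = kg⁻¹·m⁻²·s³·A²
  (C) Ω⁻¹ = (V·A⁻¹)⁻¹ = kg⁻¹·m⁻²·s³·A²
  (D) C·V⁻¹ = s·A·(J·C⁻¹)⁻¹ = kg⁻¹·m⁻²·s⁴·A²
  (E) [A] / [kg·m²·s⁻³·A⁻¹] = kg⁻¹·m⁻²·s³·A²
All reduce to kg⁻¹·m⁻²·s³·A² except (D), which is kg⁻¹·m⁻²·s⁴·A².

(D)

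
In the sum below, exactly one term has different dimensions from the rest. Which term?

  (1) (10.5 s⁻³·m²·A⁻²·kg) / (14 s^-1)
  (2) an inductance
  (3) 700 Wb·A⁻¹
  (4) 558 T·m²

(4)

Reduce each to base SI dimensions:
  (1) [kg·m²·s⁻³·A⁻²] / [s⁻¹] = kg·m²·s⁻²·A⁻²
  (2) [inductance] = kg·m²·s⁻²·A⁻²
  (3) Wb·A⁻¹ = V·s·A⁻¹ = kg·m²·s⁻²·A⁻²
  (4) T·m² = Wb·m⁻²·m² = kg·m²·s⁻²·A⁻¹
All reduce to kg·m²·s⁻²·A⁻² except (4), which is kg·m²·s⁻²·A⁻¹.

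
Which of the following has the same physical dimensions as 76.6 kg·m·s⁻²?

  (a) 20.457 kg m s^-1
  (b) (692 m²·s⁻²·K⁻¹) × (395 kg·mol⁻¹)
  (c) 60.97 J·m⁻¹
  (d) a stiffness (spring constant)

(c)

Reference: kg·m·s⁻².
Each option:
  (a) kg·m·s⁻¹
  (b) [m²·s⁻²·K⁻¹] · [kg·mol⁻¹] = kg·m²·s⁻²·K⁻¹·mol⁻¹
  (c) J·m⁻¹ = N·m·m⁻¹ = kg·m·s⁻²  ← same
  (d) [stiffness (spring constant)] = kg·s⁻²
Only (c) matches kg·m·s⁻².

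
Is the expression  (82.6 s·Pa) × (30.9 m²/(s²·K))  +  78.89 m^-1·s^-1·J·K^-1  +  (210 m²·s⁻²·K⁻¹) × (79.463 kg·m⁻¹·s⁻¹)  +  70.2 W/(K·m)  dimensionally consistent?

Dimensions:
  (82.6 s·Pa) × (30.9 m²/(s²·K)):  [kg·m⁻¹·s⁻¹] · [m²·s⁻²·K⁻¹] = kg·m·s⁻³·K⁻¹
  78.89 m^-1·s^-1·J·K^-1:  J·s⁻¹·m⁻¹·K⁻¹ = N·m·s⁻¹·m⁻¹·K⁻¹ = kg·m·s⁻³·K⁻¹
  (210 m²·s⁻²·K⁻¹) × (79.463 kg·m⁻¹·s⁻¹):  [m²·s⁻²·K⁻¹] · [kg·m⁻¹·s⁻¹] = kg·m·s⁻³·K⁻¹
  70.2 W/(K·m):  W·m⁻¹·K⁻¹ = J·s⁻¹·m⁻¹·K⁻¹ = kg·m·s⁻³·K⁻¹
Every term reduces to kg·m·s⁻³·K⁻¹.

Yes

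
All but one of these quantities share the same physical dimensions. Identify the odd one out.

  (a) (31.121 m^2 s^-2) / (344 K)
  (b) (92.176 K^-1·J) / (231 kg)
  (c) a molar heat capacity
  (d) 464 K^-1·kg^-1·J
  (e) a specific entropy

(c)

Work out the base dimensions of each:
  (a) [m²·s⁻²] / [K] = m²·s⁻²·K⁻¹
  (b) [kg·m²·s⁻²·K⁻¹] / [kg] = m²·s⁻²·K⁻¹
  (c) [molar heat capacity] = kg·m²·s⁻²·K⁻¹·mol⁻¹
  (d) J·kg⁻¹·K⁻¹ = N·m·kg⁻¹·K⁻¹ = m²·s⁻²·K⁻¹
  (e) [specific entropy] = m²·s⁻²·K⁻¹
All reduce to m²·s⁻²·K⁻¹ except (c), which is kg·m²·s⁻²·K⁻¹·mol⁻¹.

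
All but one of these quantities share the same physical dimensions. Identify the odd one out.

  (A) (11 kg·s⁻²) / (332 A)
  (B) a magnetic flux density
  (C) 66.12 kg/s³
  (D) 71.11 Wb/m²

(C)

In SI base units:
  (A) [kg·s⁻²] / [A] = kg·s⁻²·A⁻¹
  (B) [magnetic flux density] = kg·s⁻²·A⁻¹
  (C) kg·s⁻³
  (D) Wb·m⁻² = V·s·m⁻² = kg·s⁻²·A⁻¹
All reduce to kg·s⁻²·A⁻¹ except (C), which is kg·s⁻³.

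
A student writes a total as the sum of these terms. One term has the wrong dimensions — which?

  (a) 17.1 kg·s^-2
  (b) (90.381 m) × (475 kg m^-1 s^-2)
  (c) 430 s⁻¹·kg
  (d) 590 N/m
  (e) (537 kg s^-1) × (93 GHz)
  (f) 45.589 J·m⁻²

(c)

Expand each in SI base units:
  (a) kg·s⁻²
  (b) [m] · [kg·m⁻¹·s⁻²] = kg·s⁻²
  (c) kg·s⁻¹
  (d) N·m⁻¹ = kg·m·s⁻²·m⁻¹ = kg·s⁻²
  (e) [kg·s⁻¹] · [s⁻¹] = kg·s⁻²
  (f) J·m⁻² = N·m·m⁻² = kg·s⁻²
All reduce to kg·s⁻² except (c), which is kg·s⁻¹.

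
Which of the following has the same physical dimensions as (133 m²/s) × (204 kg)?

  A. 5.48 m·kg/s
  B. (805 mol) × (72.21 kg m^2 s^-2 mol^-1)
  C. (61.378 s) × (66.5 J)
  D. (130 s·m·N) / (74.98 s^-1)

C.

Reference: [m²·s⁻¹] · [kg] = kg·m²·s⁻¹.
Each option:
  A. kg·m·s⁻¹
  B. [mol] · [kg·m²·s⁻²·mol⁻¹] = kg·m²·s⁻²
  C. [s] · [kg·m²·s⁻²] = kg·m²·s⁻¹  ← same
  D. [kg·m²·s⁻¹] / [s⁻¹] = kg·m²
Only C. matches kg·m²·s⁻¹.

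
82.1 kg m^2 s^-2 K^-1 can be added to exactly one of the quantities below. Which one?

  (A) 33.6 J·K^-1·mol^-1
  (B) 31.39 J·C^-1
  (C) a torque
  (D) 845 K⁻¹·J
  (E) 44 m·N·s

Reference: kg·m²·s⁻²·K⁻¹.
Each option:
  (A) J·mol⁻¹·K⁻¹ = N·m·mol⁻¹·K⁻¹ = kg·m²·s⁻²·K⁻¹·mol⁻¹
  (B) J·C⁻¹ = N·m·(s·A)⁻¹ = kg·m²·s⁻³·A⁻¹
  (C) [torque] = kg·m²·s⁻²
  (D) J·K⁻¹ = N·m·K⁻¹ = kg·m²·s⁻²·K⁻¹  ← same
  (E) N·m·s = kg·m·s⁻²·m·s = kg·m²·s⁻¹
Only (D) matches kg·m²·s⁻²·K⁻¹.

(D)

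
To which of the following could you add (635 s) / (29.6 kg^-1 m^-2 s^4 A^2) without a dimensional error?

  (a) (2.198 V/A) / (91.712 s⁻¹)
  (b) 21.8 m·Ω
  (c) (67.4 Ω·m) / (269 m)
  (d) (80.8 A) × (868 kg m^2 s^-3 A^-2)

(c)

Reference: [s] / [kg⁻¹·m⁻²·s⁴·A²] = kg·m²·s⁻³·A⁻².
Each option:
  (a) [kg·m²·s⁻³·A⁻²] / [s⁻¹] = kg·m²·s⁻²·A⁻²
  (b) Ω·m = V·A⁻¹·m = kg·m³·s⁻³·A⁻²
  (c) [kg·m³·s⁻³·A⁻²] / [m] = kg·m²·s⁻³·A⁻²  ← same
  (d) [A] · [kg·m²·s⁻³·A⁻²] = kg·m²·s⁻³·A⁻¹
Only (c) matches kg·m²·s⁻³·A⁻².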